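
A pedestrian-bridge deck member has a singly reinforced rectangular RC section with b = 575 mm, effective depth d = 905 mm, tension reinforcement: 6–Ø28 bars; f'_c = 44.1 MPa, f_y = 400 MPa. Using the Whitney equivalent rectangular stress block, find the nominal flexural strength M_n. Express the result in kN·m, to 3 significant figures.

M_n ≈ 1290 kN·m

A_s = 6 × 616 = 3696 mm².
T = A_s f_y = 3696 × 400 = 1478400 N = 1478.4 kN.
From C = T: a = T/(0.85 f'_c b) = 1478400/(0.85 × 44.1 × 575) = 68.59 mm.
M_n = T(d − a/2) = 1478.4 kN × (905 − 34.295) mm = 1287.25 kN·m.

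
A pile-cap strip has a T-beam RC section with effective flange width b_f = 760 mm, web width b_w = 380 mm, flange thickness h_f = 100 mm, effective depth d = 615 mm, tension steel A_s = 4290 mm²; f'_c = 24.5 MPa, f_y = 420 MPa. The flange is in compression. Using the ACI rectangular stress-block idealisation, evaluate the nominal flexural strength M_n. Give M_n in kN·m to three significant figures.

Tension: T = A_s f_y = 4290 × 420 = 1801800 N.
Try a within the flange: a = T/(0.85 f'_c b_f) = 1801800/(0.85 × 24.5 × 760) = 113.84 mm.
a = 113.84 > h_f = 100 mm: the block extends into the web. Split into flange-overhang and web parts.
C_f = 0.85 f'_c (b_f − b_w) h_f = 0.85 × 24.5 × (760 − 380) × 100 = 791350 N.
Remaining web compression depth: a_w = (T − C_f)/(0.85 f'_c b_w) = (1801800 − 791350)/(0.85 × 24.5 × 380) = 127.69 mm.
M_n = C_f(d − h_f/2) + (T − C_f)(d − a_w/2) = 791350 × (615 − 50) + 1010450 × (615 − 63.845) = 447.11 + 556.91 = 1004.02 × 10⁶ N·mm.
M_n = 1004.02 kN·m.

M_n ≈ 1000 kN·m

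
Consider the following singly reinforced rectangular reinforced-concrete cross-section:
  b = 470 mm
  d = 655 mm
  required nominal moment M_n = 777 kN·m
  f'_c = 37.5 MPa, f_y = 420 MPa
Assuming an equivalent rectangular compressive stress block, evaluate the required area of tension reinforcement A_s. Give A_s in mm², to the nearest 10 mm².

With M_n = 0.85 f'_c a b (d − a/2), solve the quadratic for a:
a = d − √(d² − 2M_n/(0.85 f'_c b)) = 655 − √(655² − 2 × 777×10⁶/(0.85 × 37.5 × 470)) = 84.65 mm.
A_s = 0.85 f'_c a b / f_y = 0.85 × 37.5 × 84.65 × 470 / 420 = 3019.4 mm².

A_s ≈ 3020 mm²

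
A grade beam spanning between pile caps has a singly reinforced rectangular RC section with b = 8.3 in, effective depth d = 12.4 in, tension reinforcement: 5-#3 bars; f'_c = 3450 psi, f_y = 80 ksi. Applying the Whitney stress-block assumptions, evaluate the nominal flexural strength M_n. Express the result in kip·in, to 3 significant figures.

M_n ≈ 506 kip·in

A_s = 5 × 0.11 = 0.55 in².
T = A_s f_y = 0.55 × 80 = 44 kips.
a = T/(0.85 f'_c b) = 44/(0.85 × 3.45 × 8.3) = 1.808 in.
M_n = T(d − a/2) = 44 × (12.4 − 0.904) = 505.8 kip·in.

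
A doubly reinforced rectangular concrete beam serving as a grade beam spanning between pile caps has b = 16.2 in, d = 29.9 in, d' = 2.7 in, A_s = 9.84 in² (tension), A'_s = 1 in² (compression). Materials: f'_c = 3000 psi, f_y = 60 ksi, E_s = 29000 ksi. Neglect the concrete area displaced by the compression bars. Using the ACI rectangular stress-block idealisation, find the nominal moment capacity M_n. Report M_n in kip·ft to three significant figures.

Assume both steels yield.
a = (A_s − A'_s) f_y/(0.85 f'_c b) = (9.84 − 1) × 60/(0.85 × 3 × 16.2) = 12.840 in.
c = a/β₁ = 12.840/0.85 = 15.106 in; ε'_s = 0.003(c − d')/c = 0.0025 ≥ ε_y = 0.0021, so the compression steel yields.
M_n = (A_s − A'_s) f_y (d − a/2) + A'_s f_y (d − d') = 530.4 × (29.9 − 6.42) + 60 × (29.9 − 2.7) = 12453.8 + 1632.0 = 14085.8 kip·in = 14085.8/12 = 1173.82 kip·ft.

M_n ≈ 1170 kip·ft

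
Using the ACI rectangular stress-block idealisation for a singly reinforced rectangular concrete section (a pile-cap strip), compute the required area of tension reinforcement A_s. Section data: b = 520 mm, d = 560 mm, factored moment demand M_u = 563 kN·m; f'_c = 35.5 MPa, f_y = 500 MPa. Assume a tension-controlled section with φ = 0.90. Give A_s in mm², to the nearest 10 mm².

M_n = M_u/φ = 563/0.90 = 625.556 kN·m.
With M_n = 0.85 f'_c a b (d − a/2), solve the quadratic for a:
a = d − √(d² − 2M_n/(0.85 f'_c b)) = 560 − √(560² − 2 × 625.556×10⁶/(0.85 × 35.5 × 520)) = 76.40 mm.
A_s = 0.85 f'_c a b / f_y = 0.85 × 35.5 × 76.40 × 520 / 500 = 2397.6 mm².

A_s ≈ 2400 mm²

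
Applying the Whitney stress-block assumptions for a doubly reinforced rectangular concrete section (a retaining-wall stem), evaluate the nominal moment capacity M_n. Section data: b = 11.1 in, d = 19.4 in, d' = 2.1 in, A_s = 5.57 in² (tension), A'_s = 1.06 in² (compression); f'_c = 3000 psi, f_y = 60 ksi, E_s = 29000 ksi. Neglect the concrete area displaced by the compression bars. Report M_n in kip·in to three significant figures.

M_n ≈ 5060 kip·in

Assume both steels yield.
a = (A_s − A'_s) f_y/(0.85 f'_c b) = (5.57 − 1.06) × 60/(0.85 × 3 × 11.1) = 9.560 in.
c = a/β₁ = 9.560/0.85 = 11.247 in; ε'_s = 0.003(c − d')/c = 0.0024 ≥ ε_y = 0.0021, so the compression steel yields.
M_n = (A_s − A'_s) f_y (d − a/2) + A'_s f_y (d − d') = 270.6 × (19.4 − 4.78) + 63.6 × (19.4 − 2.1) = 3956.2 + 1100.3 = 5056.5 kip·in.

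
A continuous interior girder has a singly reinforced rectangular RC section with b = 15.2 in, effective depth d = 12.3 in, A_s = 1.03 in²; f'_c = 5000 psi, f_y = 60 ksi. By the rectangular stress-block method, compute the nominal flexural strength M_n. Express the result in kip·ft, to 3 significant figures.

T = A_s f_y = 1.03 × 60 = 61.8 kips.
a = T/(0.85 f'_c b) = 61.8/(0.85 × 5 × 15.2) = 0.957 in.
M_n = T(d − a/2) = 61.8 × (12.3 − 0.4785) = 730.6 kip·in = 730.6/12 = 60.88 kip·ft.

M_n ≈ 60.9 kip·ft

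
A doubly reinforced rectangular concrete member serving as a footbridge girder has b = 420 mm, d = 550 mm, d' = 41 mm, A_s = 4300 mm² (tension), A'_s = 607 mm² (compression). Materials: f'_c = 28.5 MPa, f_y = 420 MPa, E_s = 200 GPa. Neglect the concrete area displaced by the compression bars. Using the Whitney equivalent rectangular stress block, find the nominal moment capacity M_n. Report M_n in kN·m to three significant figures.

Assume both tension and compression steel yield.
Net tension couple steel: A_s − A'_s = 3693 mm².
a = (A_s − A'_s) f_y / (0.85 f'_c b) = 1551060/(0.85 × 28.5 × 420) = 152.45 mm.
c = a/β₁ = 152.45/0.846 = 180.20 mm; ε'_s = 0.003(c − d')/c = 0.0023 ≥ f_y/E_s = 0.0021, so compression steel does yield.
M_n = (A_s − A'_s) f_y (d − a/2) + A'_s f_y (d − d') = [1551060 × (550 − 76.225) + 254940 × (550 − 41)] × 10⁻⁶ = 734.85 + 129.76 = 864.61 kN·m.

M_n ≈ 865 kN·m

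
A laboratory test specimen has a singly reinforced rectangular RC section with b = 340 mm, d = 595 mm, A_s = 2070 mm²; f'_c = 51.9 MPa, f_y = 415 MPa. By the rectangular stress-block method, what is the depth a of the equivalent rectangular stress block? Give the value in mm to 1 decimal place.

T = A_s f_y = 2070 × 415 = 859050 N = 859.05 kN.
Setting C = 0.85 f'_c a b equal to T: a = 859050/(0.85 × 51.9 × 340) = 57.3 mm.

a ≈ 57.3 mm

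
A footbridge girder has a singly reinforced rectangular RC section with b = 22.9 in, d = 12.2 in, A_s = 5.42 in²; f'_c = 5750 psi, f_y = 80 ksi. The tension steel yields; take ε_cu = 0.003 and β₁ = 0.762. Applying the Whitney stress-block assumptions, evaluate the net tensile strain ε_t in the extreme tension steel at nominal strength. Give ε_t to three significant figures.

ε_t ≈ 0.00420

a = A_s f_y/(0.85 f'_c b) = 3.874 in.
β₁ = 0.762, so c = a/β₁ = 3.874/0.762 = 5.084 in.
From the linear strain diagram with ε_cu = 0.003: ε_t = 0.003 (d − c)/c = 0.003 × (12.2 − 5.084)/5.084 = 0.00420.
ε_t is between 0.004 and 0.005 — transition zone.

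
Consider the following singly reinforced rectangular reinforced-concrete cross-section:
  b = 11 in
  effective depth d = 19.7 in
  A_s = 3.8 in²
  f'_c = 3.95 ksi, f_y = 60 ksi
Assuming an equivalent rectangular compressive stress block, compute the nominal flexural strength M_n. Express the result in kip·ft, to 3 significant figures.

M_n ≈ 316 kip·ft

T = A_s f_y = 3.8 × 60 = 228 kips.
a = T/(0.85 f'_c b) = 228/(0.85 × 3.95 × 11) = 6.173 in.
M_n = T(d − a/2) = 228 × (19.7 − 3.0865) = 3787.9 kip·in = 3787.9/12 = 315.66 kip·ft.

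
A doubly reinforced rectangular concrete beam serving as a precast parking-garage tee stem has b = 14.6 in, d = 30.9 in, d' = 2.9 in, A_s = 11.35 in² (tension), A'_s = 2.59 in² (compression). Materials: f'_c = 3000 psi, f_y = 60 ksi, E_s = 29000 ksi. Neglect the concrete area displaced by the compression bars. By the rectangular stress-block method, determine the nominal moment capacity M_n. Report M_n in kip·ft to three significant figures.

Assume both steels yield.
a = (A_s − A'_s) f_y/(0.85 f'_c b) = (11.35 − 2.59) × 60/(0.85 × 3 × 14.6) = 14.118 in.
c = a/β₁ = 14.118/0.85 = 16.609 in; ε'_s = 0.003(c − d')/c = 0.0025 ≥ ε_y = 0.0021, so the compression steel yields.
M_n = (A_s − A'_s) f_y (d − a/2) + A'_s f_y (d − d') = 525.6 × (30.9 − 7.059) + 155.4 × (30.9 − 2.9) = 12530.8 + 4351.2 = 16882.0 kip·in = 16882.0/12 = 1406.83 kip·ft.

M_n ≈ 1410 kip·ft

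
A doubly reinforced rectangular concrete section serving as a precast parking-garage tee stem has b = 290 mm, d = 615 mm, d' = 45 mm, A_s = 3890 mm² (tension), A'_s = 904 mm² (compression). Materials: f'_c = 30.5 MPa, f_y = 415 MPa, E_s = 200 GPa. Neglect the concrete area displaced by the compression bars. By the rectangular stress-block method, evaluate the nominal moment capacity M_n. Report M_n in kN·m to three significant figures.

Assume both tension and compression steel yield.
Net tension couple steel: A_s − A'_s = 2986 mm².
a = (A_s − A'_s) f_y / (0.85 f'_c b) = 1239190/(0.85 × 30.5 × 290) = 164.82 mm.
c = a/β₁ = 164.82/0.832 = 198.10 mm; ε'_s = 0.003(c − d')/c = 0.0023 ≥ f_y/E_s = 0.0021, so compression steel does yield.
M_n = (A_s − A'_s) f_y (d − a/2) + A'_s f_y (d − d') = [1239190 × (615 − 82.41) + 375160 × (615 − 45)] × 10⁻⁶ = 659.98 + 213.84 = 873.82 kN·m.

M_n ≈ 874 kN·m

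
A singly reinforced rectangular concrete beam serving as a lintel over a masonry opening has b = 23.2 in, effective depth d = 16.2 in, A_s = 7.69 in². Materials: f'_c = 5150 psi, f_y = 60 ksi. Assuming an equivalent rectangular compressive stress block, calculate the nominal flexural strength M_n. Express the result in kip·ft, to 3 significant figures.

T = A_s f_y = 7.69 × 60 = 461.4 kips.
a = T/(0.85 f'_c b) = 461.4/(0.85 × 5.15 × 23.2) = 4.543 in.
M_n = T(d − a/2) = 461.4 × (16.2 − 2.2715) = 6426.6 kip·in = 6426.6/12 = 535.55 kip·ft.

M_n ≈ 536 kip·ft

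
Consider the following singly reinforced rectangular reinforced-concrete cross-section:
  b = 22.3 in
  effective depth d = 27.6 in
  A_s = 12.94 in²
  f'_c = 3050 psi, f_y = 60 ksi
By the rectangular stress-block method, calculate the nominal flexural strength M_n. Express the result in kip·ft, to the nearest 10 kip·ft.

T = A_s f_y = 12.94 × 60 = 776.4 kips.
a = T/(0.85 f'_c b) = 776.4/(0.85 × 3.05 × 22.3) = 13.430 in.
M_n = T(d − a/2) = 776.4 × (27.6 − 6.715) = 16215.1 kip·in = 16215.1/12 = 1351.26 kip·ft.

M_n ≈ 1350 kip·ft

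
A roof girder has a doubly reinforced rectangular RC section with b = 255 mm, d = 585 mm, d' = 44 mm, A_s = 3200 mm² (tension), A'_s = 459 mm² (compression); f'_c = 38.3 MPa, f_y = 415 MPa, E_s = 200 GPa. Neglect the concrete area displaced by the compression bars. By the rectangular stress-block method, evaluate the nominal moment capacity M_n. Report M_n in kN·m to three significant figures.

M_n ≈ 691 kN·m

Assume both tension and compression steel yield.
Net tension couple steel: A_s − A'_s = 2741 mm².
a = (A_s − A'_s) f_y / (0.85 f'_c b) = 1137515/(0.85 × 38.3 × 255) = 137.02 mm.
c = a/β₁ = 137.02/0.776 = 176.57 mm; ε'_s = 0.003(c − d')/c = 0.0023 ≥ f_y/E_s = 0.0021, so compression steel does yield.
M_n = (A_s − A'_s) f_y (d − a/2) + A'_s f_y (d − d') = [1137515 × (585 − 68.51) + 190485 × (585 − 44)] × 10⁻⁶ = 587.52 + 103.05 = 690.57 kN·m.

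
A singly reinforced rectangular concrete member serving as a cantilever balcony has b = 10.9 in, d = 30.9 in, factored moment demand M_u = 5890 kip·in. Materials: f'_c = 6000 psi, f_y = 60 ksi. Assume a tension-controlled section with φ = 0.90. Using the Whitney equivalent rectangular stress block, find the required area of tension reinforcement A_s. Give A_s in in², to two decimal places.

A_s ≈ 3.78 in²

M_n = M_u/φ = 5890/0.90 = 6544.44 kip·in.
From M_n = 0.85 f'_c a b (d − a/2):
a = d − √(d² − 2M_n/(0.85 f'_c b)) = 30.9 − √(30.9² − 2 × 6544.44/(0.85 × 6 × 10.9)) = 4.079 in.
A_s = 0.85 f'_c a b / f_y = 0.85 × 6 × 4.079 × 10.9 / 60 = 3.779 in².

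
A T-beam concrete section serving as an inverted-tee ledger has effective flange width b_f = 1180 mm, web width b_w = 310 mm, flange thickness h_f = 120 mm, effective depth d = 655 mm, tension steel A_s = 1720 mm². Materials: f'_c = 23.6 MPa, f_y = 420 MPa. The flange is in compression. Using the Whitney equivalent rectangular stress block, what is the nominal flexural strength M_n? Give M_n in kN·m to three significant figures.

M_n ≈ 462 kN·m

Tension: T = A_s f_y = 1720 × 420 = 722400 N.
Try a within the flange: a = T/(0.85 f'_c b_f) = 722400/(0.85 × 23.6 × 1180) = 30.52 mm.
Since a = 30.52 ≤ h_f = 120 mm, the stress block lies entirely in the flange; analyse as a rectangular beam of width b_f.
M_n = T(d − a/2) = 722400 × (655 − 15.26) = 462.15 × 10⁶ N·mm.
M_n = 462.15 kN·m.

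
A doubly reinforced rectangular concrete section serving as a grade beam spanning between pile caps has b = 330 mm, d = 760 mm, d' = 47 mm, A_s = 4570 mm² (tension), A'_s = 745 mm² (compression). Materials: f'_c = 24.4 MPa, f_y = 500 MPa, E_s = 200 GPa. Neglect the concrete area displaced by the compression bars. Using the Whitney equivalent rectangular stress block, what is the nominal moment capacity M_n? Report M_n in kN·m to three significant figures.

Assume both tension and compression steel yield.
Net tension couple steel: A_s − A'_s = 3825 mm².
a = (A_s − A'_s) f_y / (0.85 f'_c b) = 1912500/(0.85 × 24.4 × 330) = 279.43 mm.
c = a/β₁ = 279.43/0.85 = 328.74 mm; ε'_s = 0.003(c − d')/c = 0.0026 ≥ f_y/E_s = 0.0025, so compression steel does yield.
M_n = (A_s − A'_s) f_y (d − a/2) + A'_s f_y (d − d') = [1912500 × (760 − 139.715) + 372500 × (760 − 47)] × 10⁻⁶ = 1186.30 + 265.59 = 1451.89 kN·m.

M_n ≈ 1450 kN·m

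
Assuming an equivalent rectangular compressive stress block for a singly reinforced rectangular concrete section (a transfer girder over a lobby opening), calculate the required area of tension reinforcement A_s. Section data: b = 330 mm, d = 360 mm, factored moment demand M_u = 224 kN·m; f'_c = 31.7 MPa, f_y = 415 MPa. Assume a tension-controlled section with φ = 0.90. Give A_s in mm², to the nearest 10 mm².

A_s ≈ 1900 mm²

M_n = M_u/φ = 224/0.90 = 248.889 kN·m.
With M_n = 0.85 f'_c a b (d − a/2), solve the quadratic for a:
a = d − √(d² − 2M_n/(0.85 f'_c b)) = 360 − √(360² − 2 × 248.889×10⁶/(0.85 × 31.7 × 330)) = 88.67 mm.
A_s = 0.85 f'_c a b / f_y = 0.85 × 31.7 × 88.67 × 330 / 415 = 1899.9 mm².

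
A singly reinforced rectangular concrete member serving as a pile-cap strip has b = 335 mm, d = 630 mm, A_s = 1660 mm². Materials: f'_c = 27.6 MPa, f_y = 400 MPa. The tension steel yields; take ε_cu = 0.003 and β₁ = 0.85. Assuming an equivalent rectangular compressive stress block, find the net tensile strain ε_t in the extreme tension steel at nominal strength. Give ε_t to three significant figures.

ε_t ≈ 0.0160

a = A_s f_y/(0.85 f'_c b) = 84.49 mm.
β₁ = 0.85, so c = a/β₁ = 84.49/0.85 = 99.40 mm.
From the linear strain diagram with ε_cu = 0.003: ε_t = 0.003 (d − c)/c = 0.003 × (630 − 99.40)/99.40 = 0.0160.
Since ε_t ≥ 0.005, the section is tension-controlled.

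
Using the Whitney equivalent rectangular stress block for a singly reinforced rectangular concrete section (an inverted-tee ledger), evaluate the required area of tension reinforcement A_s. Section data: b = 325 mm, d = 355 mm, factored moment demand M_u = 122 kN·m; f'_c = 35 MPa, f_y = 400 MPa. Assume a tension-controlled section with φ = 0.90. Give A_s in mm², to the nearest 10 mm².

M_n = M_u/φ = 122/0.90 = 135.556 kN·m.
With M_n = 0.85 f'_c a b (d − a/2), solve the quadratic for a:
a = d − √(d² − 2M_n/(0.85 f'_c b)) = 355 − √(355² − 2 × 135.556×10⁶/(0.85 × 35 × 325)) = 41.97 mm.
A_s = 0.85 f'_c a b / f_y = 0.85 × 35 × 41.97 × 325 / 400 = 1014.5 mm².

A_s ≈ 1010 mm²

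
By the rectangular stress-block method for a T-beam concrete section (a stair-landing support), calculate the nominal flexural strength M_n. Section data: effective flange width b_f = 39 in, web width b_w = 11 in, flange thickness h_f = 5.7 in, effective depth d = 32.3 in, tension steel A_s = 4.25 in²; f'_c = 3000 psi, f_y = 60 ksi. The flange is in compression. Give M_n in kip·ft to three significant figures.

M_n ≈ 659 kip·ft

Tension: T = A_s f_y = 4.25 × 60 = 255 kips.
Try a within the flange: a = T/(0.85 f'_c b_f) = 255/(0.85 × 3 × 39) = 2.564 in.
Since a = 2.564 ≤ h_f = 5.7 in, the stress block lies entirely in the flange; analyse as a rectangular beam of width b_f.
M_n = T(d − a/2) = 255 × (32.3 − 1.282) = 7909.6 kip·in.
M_n = 7909.6/12 = 659.13 kip·ft.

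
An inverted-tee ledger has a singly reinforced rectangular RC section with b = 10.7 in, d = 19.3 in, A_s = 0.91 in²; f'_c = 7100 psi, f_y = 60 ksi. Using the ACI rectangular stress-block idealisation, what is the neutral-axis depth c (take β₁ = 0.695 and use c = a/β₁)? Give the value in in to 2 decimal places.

T = A_s f_y = 0.91 × 60 = 54.6 kips.
a = T/(0.85 f'_c b) = 54.6/(0.85 × 7.1 × 10.7) = 0.8455 in.
With β₁ = 0.695, c = a/β₁ = 0.8455/0.695 = 1.22 in.

c ≈ 1.22 in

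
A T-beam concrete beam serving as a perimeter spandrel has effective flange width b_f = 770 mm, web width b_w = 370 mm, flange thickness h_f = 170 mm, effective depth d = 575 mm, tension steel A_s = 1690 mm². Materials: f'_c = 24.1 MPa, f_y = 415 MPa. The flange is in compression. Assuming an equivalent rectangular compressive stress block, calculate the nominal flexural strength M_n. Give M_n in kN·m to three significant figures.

M_n ≈ 388 kN·m

Tension: T = A_s f_y = 1690 × 415 = 701350 N.
Try a within the flange: a = T/(0.85 f'_c b_f) = 701350/(0.85 × 24.1 × 770) = 44.46 mm.
Since a = 44.46 ≤ h_f = 170 mm, the stress block lies entirely in the flange; analyse as a rectangular beam of width b_f.
M_n = T(d − a/2) = 701350 × (575 − 22.23) = 387.69 × 10⁶ N·mm.
M_n = 387.69 kN·m.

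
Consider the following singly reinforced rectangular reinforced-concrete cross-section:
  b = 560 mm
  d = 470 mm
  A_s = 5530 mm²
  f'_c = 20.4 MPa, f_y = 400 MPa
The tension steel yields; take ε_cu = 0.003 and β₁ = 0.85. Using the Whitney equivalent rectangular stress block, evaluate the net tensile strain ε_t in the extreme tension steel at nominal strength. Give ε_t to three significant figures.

a = A_s f_y/(0.85 f'_c b) = 227.80 mm.
β₁ = 0.85, so c = a/β₁ = 227.80/0.85 = 268.00 mm.
From the linear strain diagram with ε_cu = 0.003: ε_t = 0.003 (d − c)/c = 0.003 × (470 − 268.00)/268.00 = 0.00226.
ε_t < 0.004 — the section is over-reinforced for flexure under ACI limits.

ε_t ≈ 0.00226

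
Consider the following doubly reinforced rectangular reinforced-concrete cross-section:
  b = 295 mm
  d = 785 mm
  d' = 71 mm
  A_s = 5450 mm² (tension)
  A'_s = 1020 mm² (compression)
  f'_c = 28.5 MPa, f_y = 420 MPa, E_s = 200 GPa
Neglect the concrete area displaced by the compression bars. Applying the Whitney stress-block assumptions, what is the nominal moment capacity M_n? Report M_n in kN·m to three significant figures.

Assume both tension and compression steel yield.
Net tension couple steel: A_s − A'_s = 4430 mm².
a = (A_s − A'_s) f_y / (0.85 f'_c b) = 1860600/(0.85 × 28.5 × 295) = 260.36 mm.
c = a/β₁ = 260.36/0.846 = 307.75 mm; ε'_s = 0.003(c − d')/c = 0.0023 ≥ f_y/E_s = 0.0021, so compression steel does yield.
M_n = (A_s − A'_s) f_y (d − a/2) + A'_s f_y (d − d') = [1860600 × (785 − 130.18) + 428400 × (785 − 71)] × 10⁻⁶ = 1218.36 + 305.88 = 1524.24 kN·m.

M_n ≈ 1520 kN·m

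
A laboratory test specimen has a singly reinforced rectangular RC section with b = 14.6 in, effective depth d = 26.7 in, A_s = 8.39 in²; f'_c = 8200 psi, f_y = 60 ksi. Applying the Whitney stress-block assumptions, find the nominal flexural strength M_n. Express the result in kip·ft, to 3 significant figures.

M_n ≈ 1020 kip·ft

T = A_s f_y = 8.39 × 60 = 503.4 kips.
a = T/(0.85 f'_c b) = 503.4/(0.85 × 8.2 × 14.6) = 4.947 in.
M_n = T(d − a/2) = 503.4 × (26.7 − 2.4735) = 12195.6 kip·in = 12195.6/12 = 1016.30 kip·ft.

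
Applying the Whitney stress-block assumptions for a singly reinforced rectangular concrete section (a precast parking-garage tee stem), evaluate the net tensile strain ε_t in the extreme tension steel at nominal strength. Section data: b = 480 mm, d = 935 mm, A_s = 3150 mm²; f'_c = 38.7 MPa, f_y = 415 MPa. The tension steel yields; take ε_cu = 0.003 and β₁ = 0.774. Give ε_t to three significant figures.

a = A_s f_y/(0.85 f'_c b) = 82.79 mm.
β₁ = 0.774, so c = a/β₁ = 82.79/0.774 = 106.96 mm.
From the linear strain diagram with ε_cu = 0.003: ε_t = 0.003 (d − c)/c = 0.003 × (935 − 106.96)/106.96 = 0.0232.
Since ε_t ≥ 0.005, the section is tension-controlled.

ε_t ≈ 0.0232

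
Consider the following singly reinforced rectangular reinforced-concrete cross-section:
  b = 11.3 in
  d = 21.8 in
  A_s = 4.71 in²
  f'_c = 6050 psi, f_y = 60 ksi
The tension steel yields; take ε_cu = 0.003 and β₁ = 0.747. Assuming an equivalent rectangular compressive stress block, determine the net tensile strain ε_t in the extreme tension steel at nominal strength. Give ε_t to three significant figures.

a = A_s f_y/(0.85 f'_c b) = 4.863 in.
β₁ = 0.747, so c = a/β₁ = 4.863/0.747 = 6.510 in.
From the linear strain diagram with ε_cu = 0.003: ε_t = 0.003 (d − c)/c = 0.003 × (21.8 − 6.510)/6.510 = 0.00705.
Since ε_t ≥ 0.005, the section is tension-controlled.

ε_t ≈ 0.00705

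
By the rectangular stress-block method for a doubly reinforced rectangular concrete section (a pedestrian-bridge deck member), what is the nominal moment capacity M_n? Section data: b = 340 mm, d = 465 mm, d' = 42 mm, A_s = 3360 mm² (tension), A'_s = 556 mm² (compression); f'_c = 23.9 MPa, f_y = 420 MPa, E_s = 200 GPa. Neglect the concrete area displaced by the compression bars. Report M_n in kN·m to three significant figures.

Assume both tension and compression steel yield.
Net tension couple steel: A_s − A'_s = 2804 mm².
a = (A_s − A'_s) f_y / (0.85 f'_c b) = 1177680/(0.85 × 23.9 × 340) = 170.50 mm.
c = a/β₁ = 170.50/0.85 = 200.59 mm; ε'_s = 0.003(c − d')/c = 0.0024 ≥ f_y/E_s = 0.0021, so compression steel does yield.
M_n = (A_s − A'_s) f_y (d − a/2) + A'_s f_y (d − d') = [1177680 × (465 − 85.25) + 233520 × (465 − 42)] × 10⁻⁶ = 447.22 + 98.78 = 546.00 kN·m.

M_n ≈ 546 kN·m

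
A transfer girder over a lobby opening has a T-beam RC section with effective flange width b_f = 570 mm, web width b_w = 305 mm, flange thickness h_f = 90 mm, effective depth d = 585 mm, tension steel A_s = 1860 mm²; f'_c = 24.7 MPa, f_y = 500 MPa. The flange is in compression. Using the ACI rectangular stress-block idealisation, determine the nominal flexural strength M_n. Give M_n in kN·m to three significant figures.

Tension: T = A_s f_y = 1860 × 500 = 930000 N.
Try a within the flange: a = T/(0.85 f'_c b_f) = 930000/(0.85 × 24.7 × 570) = 77.71 mm.
Since a = 77.71 ≤ h_f = 90 mm, the stress block lies entirely in the flange; analyse as a rectangular beam of width b_f.
M_n = T(d − a/2) = 930000 × (585 − 38.855) = 507.91 × 10⁶ N·mm.
M_n = 507.91 kN·m.

M_n ≈ 508 kN·m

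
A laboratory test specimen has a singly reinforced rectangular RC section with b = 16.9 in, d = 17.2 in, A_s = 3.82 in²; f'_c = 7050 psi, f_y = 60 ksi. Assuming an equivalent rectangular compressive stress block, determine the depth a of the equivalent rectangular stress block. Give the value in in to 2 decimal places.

T = A_s f_y = 3.82 × 60 = 229.2 kips.
a = T/(0.85 f'_c b) = 229.2/(0.85 × 7.05 × 16.9) = 2.26 in.

a ≈ 2.26 in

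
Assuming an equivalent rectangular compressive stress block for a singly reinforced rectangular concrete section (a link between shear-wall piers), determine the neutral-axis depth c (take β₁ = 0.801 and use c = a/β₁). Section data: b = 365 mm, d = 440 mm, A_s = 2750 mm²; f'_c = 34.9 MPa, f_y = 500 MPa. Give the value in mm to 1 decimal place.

T = A_s f_y = 2750 × 500 = 1375000 N = 1375 kN.
Setting C = 0.85 f'_c a b equal to T: a = 1375000/(0.85 × 34.9 × 365) = 126.989 mm.
With β₁ = 0.801, c = a/β₁ = 126.989/0.801 = 158.5 mm.

c ≈ 158.5 mm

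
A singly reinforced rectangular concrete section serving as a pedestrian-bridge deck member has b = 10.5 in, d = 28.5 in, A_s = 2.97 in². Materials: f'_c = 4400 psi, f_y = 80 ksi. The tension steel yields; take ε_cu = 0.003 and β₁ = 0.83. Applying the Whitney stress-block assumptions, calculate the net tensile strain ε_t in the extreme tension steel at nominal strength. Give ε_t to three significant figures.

ε_t ≈ 0.00873

a = A_s f_y/(0.85 f'_c b) = 6.050 in.
β₁ = 0.83, so c = a/β₁ = 6.050/0.83 = 7.289 in.
From the linear strain diagram with ε_cu = 0.003: ε_t = 0.003 (d − c)/c = 0.003 × (28.5 − 7.289)/7.289 = 0.00873.
Since ε_t ≥ 0.005, the section is tension-controlled.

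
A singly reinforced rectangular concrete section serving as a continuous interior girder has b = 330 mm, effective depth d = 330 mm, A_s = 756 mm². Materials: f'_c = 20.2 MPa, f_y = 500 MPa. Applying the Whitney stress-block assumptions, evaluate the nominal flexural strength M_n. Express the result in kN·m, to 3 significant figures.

M_n ≈ 112 kN·m

T = A_s f_y = 756 × 500 = 378000 N = 378 kN.
From C = T: a = T/(0.85 f'_c b) = 378000/(0.85 × 20.2 × 330) = 66.71 mm.
M_n = T(d − a/2) = 378 kN × (330 − 33.355) mm = 112.13 kN·m.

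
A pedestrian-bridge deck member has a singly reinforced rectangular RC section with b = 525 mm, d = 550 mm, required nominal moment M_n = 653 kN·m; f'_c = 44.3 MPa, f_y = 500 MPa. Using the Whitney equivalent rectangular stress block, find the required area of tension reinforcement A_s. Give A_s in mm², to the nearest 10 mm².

A_s ≈ 2520 mm²

With M_n = 0.85 f'_c a b (d − a/2), solve the quadratic for a:
a = d − √(d² − 2M_n/(0.85 f'_c b)) = 550 − √(550² − 2 × 653×10⁶/(0.85 × 44.3 × 525)) = 63.75 mm.
A_s = 0.85 f'_c a b / f_y = 0.85 × 44.3 × 63.75 × 525 / 500 = 2520.5 mm².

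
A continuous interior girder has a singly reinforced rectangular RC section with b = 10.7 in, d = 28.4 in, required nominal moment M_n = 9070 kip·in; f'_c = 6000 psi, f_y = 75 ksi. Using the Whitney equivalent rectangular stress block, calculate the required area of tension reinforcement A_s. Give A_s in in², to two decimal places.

A_s ≈ 4.82 in²

From M_n = 0.85 f'_c a b (d − a/2):
a = d − √(d² − 2M_n/(0.85 f'_c b)) = 28.4 − √(28.4² − 2 × 9070/(0.85 × 6 × 10.7)) = 6.625 in.
A_s = 0.85 f'_c a b / f_y = 0.85 × 6 × 6.625 × 10.7 / 75 = 4.820 in².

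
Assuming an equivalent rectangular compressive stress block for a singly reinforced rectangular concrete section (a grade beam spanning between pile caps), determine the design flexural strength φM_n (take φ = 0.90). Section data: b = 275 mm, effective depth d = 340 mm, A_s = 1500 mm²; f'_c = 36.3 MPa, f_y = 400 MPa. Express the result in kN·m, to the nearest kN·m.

T = A_s f_y = 1500 × 400 = 600000 N = 600 kN.
From C = T: a = T/(0.85 f'_c b) = 600000/(0.85 × 36.3 × 275) = 70.71 mm.
M_n = T(d − a/2) = 600 kN × (340 − 35.355) mm = 182.79 kN·m.
φM_n = 0.90 × 182.79 = 164.51 kN·m.

φM_n ≈ 165 kN·m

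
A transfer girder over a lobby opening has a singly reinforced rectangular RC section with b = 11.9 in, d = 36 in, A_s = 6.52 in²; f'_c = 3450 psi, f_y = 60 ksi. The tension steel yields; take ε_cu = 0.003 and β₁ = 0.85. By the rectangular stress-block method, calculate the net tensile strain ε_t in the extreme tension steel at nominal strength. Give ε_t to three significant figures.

a = A_s f_y/(0.85 f'_c b) = 11.210 in.
β₁ = 0.85, so c = a/β₁ = 11.210/0.85 = 13.188 in.
From the linear strain diagram with ε_cu = 0.003: ε_t = 0.003 (d − c)/c = 0.003 × (36 − 13.188)/13.188 = 0.00519.
Since ε_t ≥ 0.005, the section is tension-controlled.

ε_t ≈ 0.00519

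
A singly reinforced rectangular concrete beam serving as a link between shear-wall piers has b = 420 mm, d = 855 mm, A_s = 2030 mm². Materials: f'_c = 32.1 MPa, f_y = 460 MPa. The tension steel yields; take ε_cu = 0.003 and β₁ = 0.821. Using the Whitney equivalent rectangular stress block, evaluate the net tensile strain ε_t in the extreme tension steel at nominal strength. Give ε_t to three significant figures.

ε_t ≈ 0.0228

a = A_s f_y/(0.85 f'_c b) = 81.49 mm.
β₁ = 0.821, so c = a/β₁ = 81.49/0.821 = 99.26 mm.
From the linear strain diagram with ε_cu = 0.003: ε_t = 0.003 (d − c)/c = 0.003 × (855 − 99.26)/99.26 = 0.0228.
Since ε_t ≥ 0.005, the section is tension-controlled.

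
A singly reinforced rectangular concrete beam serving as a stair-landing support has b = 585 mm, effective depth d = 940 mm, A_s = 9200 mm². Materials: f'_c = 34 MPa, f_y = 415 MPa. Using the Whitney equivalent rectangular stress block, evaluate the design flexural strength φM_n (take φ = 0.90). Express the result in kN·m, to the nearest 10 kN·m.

φM_n ≈ 2840 kN·m

T = A_s f_y = 9200 × 415 = 3818000 N = 3818 kN.
From C = T: a = T/(0.85 f'_c b) = 3818000/(0.85 × 34 × 585) = 225.83 mm.
M_n = T(d − a/2) = 3818 kN × (940 − 112.915) mm = 3157.81 kN·m.
φM_n = 0.90 × 3157.81 = 2842.03 kN·m.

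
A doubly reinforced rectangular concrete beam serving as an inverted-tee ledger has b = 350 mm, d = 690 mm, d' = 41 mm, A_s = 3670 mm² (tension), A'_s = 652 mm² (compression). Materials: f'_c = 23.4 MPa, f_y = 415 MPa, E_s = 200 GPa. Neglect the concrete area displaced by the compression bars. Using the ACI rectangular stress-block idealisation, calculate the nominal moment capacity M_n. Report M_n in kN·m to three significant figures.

M_n ≈ 927 kN·m

Assume both tension and compression steel yield.
Net tension couple steel: A_s − A'_s = 3018 mm².
a = (A_s − A'_s) f_y / (0.85 f'_c b) = 1252470/(0.85 × 23.4 × 350) = 179.91 mm.
c = a/β₁ = 179.91/0.85 = 211.66 mm; ε'_s = 0.003(c − d')/c = 0.0024 ≥ f_y/E_s = 0.0021, so compression steel does yield.
M_n = (A_s − A'_s) f_y (d − a/2) + A'_s f_y (d − d') = [1252470 × (690 − 89.955) + 270580 × (690 − 41)] × 10⁻⁶ = 751.54 + 175.61 = 927.15 kN·m.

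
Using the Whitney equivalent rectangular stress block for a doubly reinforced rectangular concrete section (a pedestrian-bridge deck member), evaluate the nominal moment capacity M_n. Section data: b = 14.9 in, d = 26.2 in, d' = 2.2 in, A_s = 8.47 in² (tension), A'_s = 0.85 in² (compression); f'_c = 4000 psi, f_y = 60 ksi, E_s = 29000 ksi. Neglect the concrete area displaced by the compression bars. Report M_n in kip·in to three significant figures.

Assume both steels yield.
a = (A_s − A'_s) f_y/(0.85 f'_c b) = (8.47 − 0.85) × 60/(0.85 × 4 × 14.9) = 9.025 in.
c = a/β₁ = 9.025/0.85 = 10.618 in; ε'_s = 0.003(c − d')/c = 0.0024 ≥ ε_y = 0.0021, so the compression steel yields.
M_n = (A_s − A'_s) f_y (d − a/2) + A'_s f_y (d − d') = 457.2 × (26.2 − 4.5125) + 51 × (26.2 − 2.2) = 9915.5 + 1224.0 = 11139.5 kip·in.

M_n ≈ 11100 kip·in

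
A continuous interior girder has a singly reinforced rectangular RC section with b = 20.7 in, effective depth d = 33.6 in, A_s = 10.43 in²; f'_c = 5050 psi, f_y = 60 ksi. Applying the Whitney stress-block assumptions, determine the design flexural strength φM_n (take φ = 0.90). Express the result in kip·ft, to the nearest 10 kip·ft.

φM_n ≈ 1410 kip·ft

T = A_s f_y = 10.43 × 60 = 625.8 kips.
a = T/(0.85 f'_c b) = 625.8/(0.85 × 5.05 × 20.7) = 7.043 in.
M_n = T(d − a/2) = 625.8 × (33.6 − 3.5215) = 18823.1 kip·in = 18823.1/12 = 1568.59 kip·ft.
φM_n = 0.90 × 1568.59 = 1411.73 kip·ft.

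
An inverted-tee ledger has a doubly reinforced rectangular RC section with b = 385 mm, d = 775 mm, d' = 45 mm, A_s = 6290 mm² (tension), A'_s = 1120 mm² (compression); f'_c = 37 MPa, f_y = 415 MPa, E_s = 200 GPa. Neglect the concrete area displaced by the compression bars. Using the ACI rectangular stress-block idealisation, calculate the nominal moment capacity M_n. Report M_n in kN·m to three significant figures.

Assume both tension and compression steel yield.
Net tension couple steel: A_s − A'_s = 5170 mm².
a = (A_s − A'_s) f_y / (0.85 f'_c b) = 2145550/(0.85 × 37 × 385) = 177.20 mm.
c = a/β₁ = 177.20/0.786 = 225.45 mm; ε'_s = 0.003(c − d')/c = 0.0024 ≥ f_y/E_s = 0.0021, so compression steel does yield.
M_n = (A_s − A'_s) f_y (d − a/2) + A'_s f_y (d − d') = [2145550 × (775 − 88.6) + 464800 × (775 − 45)] × 10⁻⁶ = 1472.71 + 339.30 = 1812.01 kN·m.

M_n ≈ 1810 kN·m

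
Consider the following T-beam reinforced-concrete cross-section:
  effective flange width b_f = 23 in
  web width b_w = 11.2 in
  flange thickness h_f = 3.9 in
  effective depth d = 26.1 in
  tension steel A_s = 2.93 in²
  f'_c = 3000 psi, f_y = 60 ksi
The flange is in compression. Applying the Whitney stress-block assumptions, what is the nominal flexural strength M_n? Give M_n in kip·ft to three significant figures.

Tension: T = A_s f_y = 2.93 × 60 = 175.8 kips.
Try a within the flange: a = T/(0.85 f'_c b_f) = 175.8/(0.85 × 3 × 23) = 2.997 in.
Since a = 2.997 ≤ h_f = 3.9 in, the stress block lies entirely in the flange; analyse as a rectangular beam of width b_f.
M_n = T(d − a/2) = 175.8 × (26.1 − 1.4985) = 4324.9 kip·in.
M_n = 4324.9/12 = 360.41 kip·ft.

M_n ≈ 360 kip·ft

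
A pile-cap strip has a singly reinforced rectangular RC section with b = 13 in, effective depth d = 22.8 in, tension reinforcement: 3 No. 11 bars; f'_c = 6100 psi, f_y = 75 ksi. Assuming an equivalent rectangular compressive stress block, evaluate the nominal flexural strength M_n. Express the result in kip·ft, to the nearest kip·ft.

M_n ≈ 591 kip·ft

A_s = 3 × 1.56 = 4.68 in².
T = A_s f_y = 4.68 × 75 = 351 kips.
a = T/(0.85 f'_c b) = 351/(0.85 × 6.1 × 13) = 5.207 in.
M_n = T(d − a/2) = 351 × (22.8 − 2.6035) = 7089.0 kip·in = 7089.0/12 = 590.75 kip·ft.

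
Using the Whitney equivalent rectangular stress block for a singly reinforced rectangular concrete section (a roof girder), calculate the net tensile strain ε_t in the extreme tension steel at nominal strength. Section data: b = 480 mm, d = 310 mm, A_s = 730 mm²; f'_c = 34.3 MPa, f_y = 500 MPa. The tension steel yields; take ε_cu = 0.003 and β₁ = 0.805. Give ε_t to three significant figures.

ε_t ≈ 0.0257

a = A_s f_y/(0.85 f'_c b) = 26.08 mm.
β₁ = 0.805, so c = a/β₁ = 26.08/0.805 = 32.40 mm.
From the linear strain diagram with ε_cu = 0.003: ε_t = 0.003 (d − c)/c = 0.003 × (310 − 32.40)/32.40 = 0.0257.
Since ε_t ≥ 0.005, the section is tension-controlled.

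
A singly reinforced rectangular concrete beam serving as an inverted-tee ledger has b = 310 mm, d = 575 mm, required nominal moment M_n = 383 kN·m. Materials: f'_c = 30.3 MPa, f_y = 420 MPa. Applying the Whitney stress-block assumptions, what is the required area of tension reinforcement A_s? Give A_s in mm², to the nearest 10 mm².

With M_n = 0.85 f'_c a b (d − a/2), solve the quadratic for a:
a = d − √(d² − 2M_n/(0.85 f'_c b)) = 575 − √(575² − 2 × 383×10⁶/(0.85 × 30.3 × 310)) = 90.56 mm.
A_s = 0.85 f'_c a b / f_y = 0.85 × 30.3 × 90.56 × 310 / 420 = 1721.5 mm².

A_s ≈ 1720 mm²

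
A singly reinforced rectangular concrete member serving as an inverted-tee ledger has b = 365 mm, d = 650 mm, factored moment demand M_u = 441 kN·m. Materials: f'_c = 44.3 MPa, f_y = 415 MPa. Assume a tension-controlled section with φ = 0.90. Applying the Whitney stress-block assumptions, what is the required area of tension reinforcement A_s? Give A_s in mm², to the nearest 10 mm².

M_n = M_u/φ = 441/0.90 = 490 kN·m.
With M_n = 0.85 f'_c a b (d − a/2), solve the quadratic for a:
a = d − √(d² − 2M_n/(0.85 f'_c b)) = 650 − √(650² − 2 × 490×10⁶/(0.85 × 44.3 × 365)) = 57.38 mm.
A_s = 0.85 f'_c a b / f_y = 0.85 × 44.3 × 57.38 × 365 / 415 = 1900.3 mm².

A_s ≈ 1900 mm²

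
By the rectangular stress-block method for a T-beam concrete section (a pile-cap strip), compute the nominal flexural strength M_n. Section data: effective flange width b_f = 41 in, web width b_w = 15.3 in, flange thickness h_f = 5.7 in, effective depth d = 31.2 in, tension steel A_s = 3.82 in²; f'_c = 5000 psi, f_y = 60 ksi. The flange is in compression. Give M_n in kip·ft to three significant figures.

Tension: T = A_s f_y = 3.82 × 60 = 229.2 kips.
Try a within the flange: a = T/(0.85 f'_c b_f) = 229.2/(0.85 × 5 × 41) = 1.315 in.
Since a = 1.315 ≤ h_f = 5.7 in, the stress block lies entirely in the flange; analyse as a rectangular beam of width b_f.
M_n = T(d − a/2) = 229.2 × (31.2 − 0.6575) = 7000.3 kip·in.
M_n = 7000.3/12 = 583.36 kip·ft.

M_n ≈ 583 kip·ft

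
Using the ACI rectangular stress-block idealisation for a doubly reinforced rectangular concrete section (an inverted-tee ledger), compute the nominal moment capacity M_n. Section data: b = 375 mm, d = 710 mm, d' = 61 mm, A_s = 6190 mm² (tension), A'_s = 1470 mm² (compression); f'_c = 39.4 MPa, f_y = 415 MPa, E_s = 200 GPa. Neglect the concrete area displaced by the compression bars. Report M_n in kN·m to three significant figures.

M_n ≈ 1630 kN·m

Assume both tension and compression steel yield.
Net tension couple steel: A_s − A'_s = 4720 mm².
a = (A_s − A'_s) f_y / (0.85 f'_c b) = 1958800/(0.85 × 39.4 × 375) = 155.97 mm.
c = a/β₁ = 155.97/0.769 = 202.82 mm; ε'_s = 0.003(c − d')/c = 0.0021 ≥ f_y/E_s = 0.0021, so compression steel does yield.
M_n = (A_s − A'_s) f_y (d − a/2) + A'_s f_y (d − d') = [1958800 × (710 − 77.985) + 610050 × (710 − 61)] × 10⁻⁶ = 1237.99 + 395.92 = 1633.91 kN·m.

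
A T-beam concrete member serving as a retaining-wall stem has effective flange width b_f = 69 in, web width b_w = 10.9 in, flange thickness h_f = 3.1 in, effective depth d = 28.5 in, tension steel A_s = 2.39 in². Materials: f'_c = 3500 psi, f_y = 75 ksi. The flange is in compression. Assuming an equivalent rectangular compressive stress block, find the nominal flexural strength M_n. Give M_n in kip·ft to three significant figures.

Tension: T = A_s f_y = 2.39 × 75 = 179.25 kips.
Try a within the flange: a = T/(0.85 f'_c b_f) = 179.25/(0.85 × 3.5 × 69) = 0.873 in.
Since a = 0.873 ≤ h_f = 3.1 in, the stress block lies entirely in the flange; analyse as a rectangular beam of width b_f.
M_n = T(d − a/2) = 179.25 × (28.5 − 0.4365) = 5030.4 kip·in.
M_n = 5030.4/12 = 419.20 kip·ft.

M_n ≈ 419 kip·ft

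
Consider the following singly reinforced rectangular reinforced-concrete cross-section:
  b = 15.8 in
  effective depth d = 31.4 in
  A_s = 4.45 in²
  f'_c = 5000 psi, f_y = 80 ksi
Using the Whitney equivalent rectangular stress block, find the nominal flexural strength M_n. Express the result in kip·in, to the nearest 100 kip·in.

T = A_s f_y = 4.45 × 80 = 356 kips.
a = T/(0.85 f'_c b) = 356/(0.85 × 5 × 15.8) = 5.302 in.
M_n = T(d − a/2) = 356 × (31.4 − 2.651) = 10234.6 kip·in.

M_n ≈ 10200 kip·in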